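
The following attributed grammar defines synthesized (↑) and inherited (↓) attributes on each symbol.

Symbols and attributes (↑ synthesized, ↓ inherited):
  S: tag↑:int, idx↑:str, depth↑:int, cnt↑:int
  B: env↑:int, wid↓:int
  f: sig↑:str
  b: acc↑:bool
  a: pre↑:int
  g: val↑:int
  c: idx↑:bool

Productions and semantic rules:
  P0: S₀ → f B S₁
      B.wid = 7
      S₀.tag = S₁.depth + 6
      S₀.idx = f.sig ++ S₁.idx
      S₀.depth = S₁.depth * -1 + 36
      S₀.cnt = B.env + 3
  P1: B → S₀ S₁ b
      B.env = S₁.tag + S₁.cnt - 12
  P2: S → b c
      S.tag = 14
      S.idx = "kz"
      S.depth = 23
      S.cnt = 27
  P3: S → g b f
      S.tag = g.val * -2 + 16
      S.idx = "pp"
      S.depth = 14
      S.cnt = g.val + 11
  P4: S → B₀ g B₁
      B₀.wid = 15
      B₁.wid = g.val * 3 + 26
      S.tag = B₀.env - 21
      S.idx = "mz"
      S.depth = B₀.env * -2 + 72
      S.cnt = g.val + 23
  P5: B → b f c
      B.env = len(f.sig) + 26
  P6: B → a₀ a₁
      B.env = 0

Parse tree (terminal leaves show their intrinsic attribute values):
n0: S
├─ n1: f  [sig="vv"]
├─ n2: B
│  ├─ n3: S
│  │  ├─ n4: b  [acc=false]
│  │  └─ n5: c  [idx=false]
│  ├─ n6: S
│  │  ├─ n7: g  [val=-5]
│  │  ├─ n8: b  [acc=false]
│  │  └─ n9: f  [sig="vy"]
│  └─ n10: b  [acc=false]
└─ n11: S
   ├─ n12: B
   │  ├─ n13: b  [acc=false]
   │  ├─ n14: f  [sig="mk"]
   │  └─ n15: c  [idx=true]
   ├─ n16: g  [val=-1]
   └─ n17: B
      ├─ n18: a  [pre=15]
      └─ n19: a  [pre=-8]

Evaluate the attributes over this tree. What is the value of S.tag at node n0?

22

1. n1.sig = "vv"  [terminal]
2. n2.wid = 7  [7]
3. n4.acc = false  [terminal]
4. n5.idx = false  [terminal]
5. n3.tag = 14  [14]
6. n3.idx = "kz"  ["kz"]
7. n3.depth = 23  [23]
8. n3.cnt = 27  [27]
9. n7.val = -5  [terminal]
10. n8.acc = false  [terminal]
11. n9.sig = "vy"  [terminal]
12. n6.tag = 26  [g.val * -2 + 16]
13. n6.idx = "pp"  ["pp"]
14. n6.depth = 14  [14]
15. n6.cnt = 6  [g.val + 11]
16. n10.acc = false  [terminal]
17. n2.env = 20  [S₁.tag + S₁.cnt - 12]
18. n12.wid = 15  [15]
19. n13.acc = false  [terminal]
20. n14.sig = "mk"  [terminal]
21. n15.idx = true  [terminal]
22. n12.env = 28  [len(f.sig) + 26]
23. n16.val = -1  [terminal]
24. n17.wid = 23  [g.val * 3 + 26]
25. n18.pre = 15  [terminal]
26. n19.pre = -8  [terminal]
27. n17.env = 0  [0]
28. n11.tag = 7  [B₀.env - 21]
29. n11.idx = "mz"  ["mz"]
30. n11.depth = 16  [B₀.env * -2 + 72]
31. n11.cnt = 22  [g.val + 23]
32. n0.tag = 22  [S₁.depth + 6]
33. n0.idx = "vvmz"  [f.sig ++ S₁.idx]
34. n0.depth = 20  [S₁.depth * -1 + 36]
35. n0.cnt = 23  [B.env + 3]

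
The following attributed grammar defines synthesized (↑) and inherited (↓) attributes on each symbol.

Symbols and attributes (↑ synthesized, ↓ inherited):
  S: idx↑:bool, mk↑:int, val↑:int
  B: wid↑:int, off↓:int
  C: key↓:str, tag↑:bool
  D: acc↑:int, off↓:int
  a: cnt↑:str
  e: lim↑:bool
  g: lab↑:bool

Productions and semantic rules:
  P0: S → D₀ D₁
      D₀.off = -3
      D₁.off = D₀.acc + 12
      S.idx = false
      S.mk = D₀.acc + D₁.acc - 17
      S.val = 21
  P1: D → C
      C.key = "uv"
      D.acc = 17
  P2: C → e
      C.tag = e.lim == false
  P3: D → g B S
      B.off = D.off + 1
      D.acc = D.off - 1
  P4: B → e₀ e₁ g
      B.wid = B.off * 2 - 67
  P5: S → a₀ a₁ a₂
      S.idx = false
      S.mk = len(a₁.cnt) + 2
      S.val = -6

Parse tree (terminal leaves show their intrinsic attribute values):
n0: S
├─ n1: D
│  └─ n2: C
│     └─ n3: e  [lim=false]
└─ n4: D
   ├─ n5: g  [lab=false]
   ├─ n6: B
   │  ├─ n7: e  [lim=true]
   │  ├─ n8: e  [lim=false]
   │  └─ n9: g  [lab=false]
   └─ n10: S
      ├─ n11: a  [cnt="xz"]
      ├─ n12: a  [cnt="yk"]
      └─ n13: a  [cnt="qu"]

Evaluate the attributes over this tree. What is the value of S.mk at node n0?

28

1. n1.off = -3  [-3]
2. n2.key = "uv"  ["uv"]
3. n3.lim = false  [terminal]
4. n2.tag = true  [e.lim == false]
5. n1.acc = 17  [17]
6. n4.off = 29  [D₀.acc + 12]
7. n5.lab = false  [terminal]
8. n6.off = 30  [D.off + 1]
9. n7.lim = true  [terminal]
10. n8.lim = false  [terminal]
11. n9.lab = false  [terminal]
12. n6.wid = -7  [B.off * 2 - 67]
13. n11.cnt = "xz"  [terminal]
14. n12.cnt = "yk"  [terminal]
15. n13.cnt = "qu"  [terminal]
16. n10.idx = false  [false]
17. n10.mk = 4  [len(a₁.cnt) + 2]
18. n10.val = -6  [-6]
19. n4.acc = 28  [D.off - 1]
20. n0.idx = false  [false]
21. n0.mk = 28  [D₀.acc + D₁.acc - 17]
22. n0.val = 21  [21]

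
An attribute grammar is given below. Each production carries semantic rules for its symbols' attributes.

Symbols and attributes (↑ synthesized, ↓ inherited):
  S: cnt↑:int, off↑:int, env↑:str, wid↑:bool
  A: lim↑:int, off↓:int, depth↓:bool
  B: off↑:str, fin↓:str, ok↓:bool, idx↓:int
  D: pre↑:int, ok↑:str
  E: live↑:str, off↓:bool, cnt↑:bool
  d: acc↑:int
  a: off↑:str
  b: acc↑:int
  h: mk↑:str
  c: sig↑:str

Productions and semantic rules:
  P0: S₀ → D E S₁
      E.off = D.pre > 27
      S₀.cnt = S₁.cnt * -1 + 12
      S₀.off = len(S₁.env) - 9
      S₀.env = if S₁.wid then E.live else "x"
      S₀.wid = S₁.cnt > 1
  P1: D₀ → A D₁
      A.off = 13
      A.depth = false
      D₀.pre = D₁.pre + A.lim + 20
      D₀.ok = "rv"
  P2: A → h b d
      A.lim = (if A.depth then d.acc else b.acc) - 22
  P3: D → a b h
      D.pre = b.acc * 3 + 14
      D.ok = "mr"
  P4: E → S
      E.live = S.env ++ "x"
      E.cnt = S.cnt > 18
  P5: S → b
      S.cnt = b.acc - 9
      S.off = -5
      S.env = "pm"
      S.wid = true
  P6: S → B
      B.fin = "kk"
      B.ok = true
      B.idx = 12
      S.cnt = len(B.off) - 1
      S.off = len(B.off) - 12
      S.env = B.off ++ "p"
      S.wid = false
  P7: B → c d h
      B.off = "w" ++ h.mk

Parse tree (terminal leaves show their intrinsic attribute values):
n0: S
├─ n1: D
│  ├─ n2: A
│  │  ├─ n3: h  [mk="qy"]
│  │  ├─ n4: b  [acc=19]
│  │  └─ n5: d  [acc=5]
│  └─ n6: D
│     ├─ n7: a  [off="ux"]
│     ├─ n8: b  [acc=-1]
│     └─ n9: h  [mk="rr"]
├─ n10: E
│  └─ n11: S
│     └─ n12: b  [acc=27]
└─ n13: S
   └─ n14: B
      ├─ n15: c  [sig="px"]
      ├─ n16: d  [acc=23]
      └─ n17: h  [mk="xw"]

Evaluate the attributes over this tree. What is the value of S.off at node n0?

1. n2.off = 13  [13]
2. n2.depth = false  [false]
3. n3.mk = "qy"  [terminal]
4. n4.acc = 19  [terminal]
5. n5.acc = 5  [terminal]
6. n2.lim = -3  [(if A.depth then d.acc else b.acc) - 22]
7. n7.off = "ux"  [terminal]
8. n8.acc = -1  [terminal]
9. n9.mk = "rr"  [terminal]
10. n6.pre = 11  [b.acc * 3 + 14]
11. n6.ok = "mr"  ["mr"]
12. n1.pre = 28  [D₁.pre + A.lim + 20]
13. n1.ok = "rv"  ["rv"]
14. n10.off = true  [D.pre > 27]
15. n12.acc = 27  [terminal]
16. n11.cnt = 18  [b.acc - 9]
17. n11.off = -5  [-5]
18. n11.env = "pm"  ["pm"]
19. n11.wid = true  [true]
20. n10.live = "pmx"  [S.env ++ "x"]
21. n10.cnt = false  [S.cnt > 18]
22. n14.fin = "kk"  ["kk"]
23. n14.ok = true  [true]
24. n14.idx = 12  [12]
25. n15.sig = "px"  [terminal]
26. n16.acc = 23  [terminal]
27. n17.mk = "xw"  [terminal]
28. n14.off = "wxw"  ["w" ++ h.mk]
29. n13.cnt = 2  [len(B.off) - 1]
30. n13.off = -9  [len(B.off) - 12]
31. n13.env = "wxwp"  [B.off ++ "p"]
32. n13.wid = false  [false]
33. n0.cnt = 10  [S₁.cnt * -1 + 12]
34. n0.off = -5  [len(S₁.env) - 9]
35. n0.env = "x"  [if S₁.wid then E.live else "x"]
36. n0.wid = true  [S₁.cnt > 1]

-5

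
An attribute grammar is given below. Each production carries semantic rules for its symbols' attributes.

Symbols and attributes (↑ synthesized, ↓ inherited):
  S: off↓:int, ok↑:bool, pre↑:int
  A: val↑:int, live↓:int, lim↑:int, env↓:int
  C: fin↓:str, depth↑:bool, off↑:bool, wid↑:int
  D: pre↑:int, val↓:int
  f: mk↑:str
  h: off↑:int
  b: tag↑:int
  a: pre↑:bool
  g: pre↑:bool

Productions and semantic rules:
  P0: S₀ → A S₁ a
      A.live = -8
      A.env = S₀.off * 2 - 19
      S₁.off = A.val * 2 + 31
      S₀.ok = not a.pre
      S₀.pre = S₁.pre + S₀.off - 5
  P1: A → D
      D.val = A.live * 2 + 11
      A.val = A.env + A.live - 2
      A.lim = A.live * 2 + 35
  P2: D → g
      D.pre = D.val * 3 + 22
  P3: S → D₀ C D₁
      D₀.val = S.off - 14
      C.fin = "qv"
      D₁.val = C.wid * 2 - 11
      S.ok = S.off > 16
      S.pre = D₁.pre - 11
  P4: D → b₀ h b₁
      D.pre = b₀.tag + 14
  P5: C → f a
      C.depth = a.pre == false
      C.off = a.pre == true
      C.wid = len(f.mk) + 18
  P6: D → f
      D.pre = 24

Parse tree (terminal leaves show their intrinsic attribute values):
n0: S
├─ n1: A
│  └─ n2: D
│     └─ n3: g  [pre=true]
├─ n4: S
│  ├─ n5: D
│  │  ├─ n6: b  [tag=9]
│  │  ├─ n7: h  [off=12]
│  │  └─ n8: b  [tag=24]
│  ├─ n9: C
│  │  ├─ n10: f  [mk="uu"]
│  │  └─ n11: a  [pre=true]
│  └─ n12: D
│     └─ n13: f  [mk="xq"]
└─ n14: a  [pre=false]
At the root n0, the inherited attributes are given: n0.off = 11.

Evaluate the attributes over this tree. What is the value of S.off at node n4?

1. n0.off = 11  [given at root]
2. n1.live = -8  [-8]
3. n1.env = 3  [S₀.off * 2 - 19]
4. n2.val = -5  [A.live * 2 + 11]
5. n3.pre = true  [terminal]
6. n2.pre = 7  [D.val * 3 + 22]
7. n1.val = -7  [A.env + A.live - 2]
8. n1.lim = 19  [A.live * 2 + 35]
9. n4.off = 17  [A.val * 2 + 31]
10. n5.val = 3  [S.off - 14]
11. n6.tag = 9  [terminal]
12. n7.off = 12  [terminal]
13. n8.tag = 24  [terminal]
14. n5.pre = 23  [b₀.tag + 14]
15. n9.fin = "qv"  ["qv"]
16. n10.mk = "uu"  [terminal]
17. n11.pre = true  [terminal]
18. n9.depth = false  [a.pre == false]
19. n9.off = true  [a.pre == true]
20. n9.wid = 20  [len(f.mk) + 18]
21. n12.val = 29  [C.wid * 2 - 11]
22. n13.mk = "xq"  [terminal]
23. n12.pre = 24  [24]
24. n4.ok = true  [S.off > 16]
25. n4.pre = 13  [D₁.pre - 11]
26. n14.pre = false  [terminal]
27. n0.ok = true  [not a.pre]
28. n0.pre = 19  [S₁.pre + S₀.off - 5]

17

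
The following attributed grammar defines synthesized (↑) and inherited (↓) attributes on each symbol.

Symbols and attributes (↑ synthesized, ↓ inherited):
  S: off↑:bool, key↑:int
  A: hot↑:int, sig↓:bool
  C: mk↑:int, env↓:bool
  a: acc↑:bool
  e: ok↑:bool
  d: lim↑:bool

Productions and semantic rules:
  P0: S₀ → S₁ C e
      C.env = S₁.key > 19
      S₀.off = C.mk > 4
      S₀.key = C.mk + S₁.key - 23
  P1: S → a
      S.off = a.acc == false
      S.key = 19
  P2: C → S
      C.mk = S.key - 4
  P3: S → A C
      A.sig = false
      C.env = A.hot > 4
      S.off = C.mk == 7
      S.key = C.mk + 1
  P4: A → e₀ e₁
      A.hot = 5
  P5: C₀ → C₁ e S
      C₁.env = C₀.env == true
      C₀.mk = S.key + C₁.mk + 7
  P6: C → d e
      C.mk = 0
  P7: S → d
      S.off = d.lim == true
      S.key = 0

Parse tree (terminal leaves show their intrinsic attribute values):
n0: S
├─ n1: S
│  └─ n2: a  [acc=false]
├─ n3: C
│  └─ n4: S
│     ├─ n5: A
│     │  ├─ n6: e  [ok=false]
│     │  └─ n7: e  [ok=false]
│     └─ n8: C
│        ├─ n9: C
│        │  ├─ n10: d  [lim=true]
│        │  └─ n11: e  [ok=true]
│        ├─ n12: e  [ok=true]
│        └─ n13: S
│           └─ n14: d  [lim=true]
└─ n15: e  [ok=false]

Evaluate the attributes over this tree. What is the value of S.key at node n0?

0

1. n2.acc = false  [terminal]
2. n1.off = true  [a.acc == false]
3. n1.key = 19  [19]
4. n3.env = false  [S₁.key > 19]
5. n5.sig = false  [false]
6. n6.ok = false  [terminal]
7. n7.ok = false  [terminal]
8. n5.hot = 5  [5]
9. n8.env = true  [A.hot > 4]
10. n9.env = true  [C₀.env == true]
11. n10.lim = true  [terminal]
12. n11.ok = true  [terminal]
13. n9.mk = 0  [0]
14. n12.ok = true  [terminal]
15. n14.lim = true  [terminal]
16. n13.off = true  [d.lim == true]
17. n13.key = 0  [0]
18. n8.mk = 7  [S.key + C₁.mk + 7]
19. n4.off = true  [C.mk == 7]
20. n4.key = 8  [C.mk + 1]
21. n3.mk = 4  [S.key - 4]
22. n15.ok = false  [terminal]
23. n0.off = false  [C.mk > 4]
24. n0.key = 0  [C.mk + S₁.key - 23]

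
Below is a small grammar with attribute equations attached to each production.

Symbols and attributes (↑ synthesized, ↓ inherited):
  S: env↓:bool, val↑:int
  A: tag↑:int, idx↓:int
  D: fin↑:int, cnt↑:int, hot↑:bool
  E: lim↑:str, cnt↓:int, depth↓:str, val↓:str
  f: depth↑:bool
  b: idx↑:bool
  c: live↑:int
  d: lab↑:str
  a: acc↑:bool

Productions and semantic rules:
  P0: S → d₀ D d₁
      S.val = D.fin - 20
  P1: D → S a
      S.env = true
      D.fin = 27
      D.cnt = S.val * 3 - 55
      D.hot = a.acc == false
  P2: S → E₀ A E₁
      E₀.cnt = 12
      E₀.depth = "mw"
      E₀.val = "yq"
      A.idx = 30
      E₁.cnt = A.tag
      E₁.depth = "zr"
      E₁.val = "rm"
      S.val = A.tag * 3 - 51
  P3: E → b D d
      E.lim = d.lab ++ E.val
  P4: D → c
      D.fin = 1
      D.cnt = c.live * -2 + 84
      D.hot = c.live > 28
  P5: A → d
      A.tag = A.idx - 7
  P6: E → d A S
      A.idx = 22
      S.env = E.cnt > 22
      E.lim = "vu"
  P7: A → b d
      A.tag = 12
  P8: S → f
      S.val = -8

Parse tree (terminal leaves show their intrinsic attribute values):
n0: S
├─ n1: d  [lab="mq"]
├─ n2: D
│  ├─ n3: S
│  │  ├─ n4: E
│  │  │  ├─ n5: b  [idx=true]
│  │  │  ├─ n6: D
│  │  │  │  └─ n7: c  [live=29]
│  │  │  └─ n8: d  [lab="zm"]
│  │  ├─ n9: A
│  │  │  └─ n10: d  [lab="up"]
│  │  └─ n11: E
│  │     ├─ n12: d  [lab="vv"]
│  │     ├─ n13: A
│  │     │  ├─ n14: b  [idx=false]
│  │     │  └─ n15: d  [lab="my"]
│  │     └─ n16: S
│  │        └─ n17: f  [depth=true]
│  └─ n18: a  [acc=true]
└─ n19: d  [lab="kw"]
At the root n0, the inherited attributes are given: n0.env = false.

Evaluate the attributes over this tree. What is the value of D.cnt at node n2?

1. n0.env = false  [given at root]
2. n1.lab = "mq"  [terminal]
3. n3.env = true  [true]
4. n4.cnt = 12  [12]
5. n4.depth = "mw"  ["mw"]
6. n4.val = "yq"  ["yq"]
7. n5.idx = true  [terminal]
8. n7.live = 29  [terminal]
9. n6.fin = 1  [1]
10. n6.cnt = 26  [c.live * -2 + 84]
11. n6.hot = true  [c.live > 28]
12. n8.lab = "zm"  [terminal]
13. n4.lim = "zmyq"  [d.lab ++ E.val]
14. n9.idx = 30  [30]
15. n10.lab = "up"  [terminal]
16. n9.tag = 23  [A.idx - 7]
17. n11.cnt = 23  [A.tag]
18. n11.depth = "zr"  ["zr"]
19. n11.val = "rm"  ["rm"]
20. n12.lab = "vv"  [terminal]
21. n13.idx = 22  [22]
22. n14.idx = false  [terminal]
23. n15.lab = "my"  [terminal]
24. n13.tag = 12  [12]
25. n16.env = true  [E.cnt > 22]
26. n17.depth = true  [terminal]
27. n16.val = -8  [-8]
28. n11.lim = "vu"  ["vu"]
29. n3.val = 18  [A.tag * 3 - 51]
30. n18.acc = true  [terminal]
31. n2.fin = 27  [27]
32. n2.cnt = -1  [S.val * 3 - 55]
33. n2.hot = false  [a.acc == false]
34. n19.lab = "kw"  [terminal]
35. n0.val = 7  [D.fin - 20]

-1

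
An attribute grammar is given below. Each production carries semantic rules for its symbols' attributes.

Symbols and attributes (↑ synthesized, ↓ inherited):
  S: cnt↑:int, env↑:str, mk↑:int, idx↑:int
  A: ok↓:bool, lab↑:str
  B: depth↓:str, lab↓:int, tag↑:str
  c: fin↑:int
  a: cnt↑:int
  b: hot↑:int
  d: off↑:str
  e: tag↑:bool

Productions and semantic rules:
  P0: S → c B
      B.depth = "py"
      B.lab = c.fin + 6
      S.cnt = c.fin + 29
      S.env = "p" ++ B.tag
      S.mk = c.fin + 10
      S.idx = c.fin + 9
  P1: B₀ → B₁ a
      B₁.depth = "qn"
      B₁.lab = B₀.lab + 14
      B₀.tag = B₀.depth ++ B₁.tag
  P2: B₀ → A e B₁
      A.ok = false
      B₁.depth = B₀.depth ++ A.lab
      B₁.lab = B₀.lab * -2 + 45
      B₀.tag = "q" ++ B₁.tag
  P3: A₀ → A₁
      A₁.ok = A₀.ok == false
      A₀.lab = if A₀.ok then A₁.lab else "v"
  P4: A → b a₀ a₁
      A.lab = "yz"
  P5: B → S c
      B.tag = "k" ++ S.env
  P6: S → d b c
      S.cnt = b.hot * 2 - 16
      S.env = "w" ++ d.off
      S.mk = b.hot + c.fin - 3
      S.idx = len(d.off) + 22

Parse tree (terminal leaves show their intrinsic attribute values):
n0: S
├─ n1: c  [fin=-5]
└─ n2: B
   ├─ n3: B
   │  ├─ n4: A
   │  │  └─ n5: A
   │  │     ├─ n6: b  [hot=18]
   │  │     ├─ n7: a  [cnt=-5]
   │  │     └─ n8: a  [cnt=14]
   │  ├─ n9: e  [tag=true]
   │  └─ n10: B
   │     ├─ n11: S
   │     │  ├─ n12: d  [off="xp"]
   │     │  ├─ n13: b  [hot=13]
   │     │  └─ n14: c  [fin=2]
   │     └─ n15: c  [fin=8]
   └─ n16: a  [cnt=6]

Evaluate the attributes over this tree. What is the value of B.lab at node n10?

1. n1.fin = -5  [terminal]
2. n2.depth = "py"  ["py"]
3. n2.lab = 1  [c.fin + 6]
4. n3.depth = "qn"  ["qn"]
5. n3.lab = 15  [B₀.lab + 14]
6. n4.ok = false  [false]
7. n5.ok = true  [A₀.ok == false]
8. n6.hot = 18  [terminal]
9. n7.cnt = -5  [terminal]
10. n8.cnt = 14  [terminal]
11. n5.lab = "yz"  ["yz"]
12. n4.lab = "v"  [if A₀.ok then A₁.lab else "v"]
13. n9.tag = true  [terminal]
14. n10.depth = "qnv"  [B₀.depth ++ A.lab]
15. n10.lab = 15  [B₀.lab * -2 + 45]
16. n12.off = "xp"  [terminal]
17. n13.hot = 13  [terminal]
18. n14.fin = 2  [terminal]
19. n11.cnt = 10  [b.hot * 2 - 16]
20. n11.env = "wxp"  ["w" ++ d.off]
21. n11.mk = 12  [b.hot + c.fin - 3]
22. n11.idx = 24  [len(d.off) + 22]
23. n15.fin = 8  [terminal]
24. n10.tag = "kwxp"  ["k" ++ S.env]
25. n3.tag = "qkwxp"  ["q" ++ B₁.tag]
26. n16.cnt = 6  [terminal]
27. n2.tag = "pyqkwxp"  [B₀.depth ++ B₁.tag]
28. n0.cnt = 24  [c.fin + 29]
29. n0.env = "ppyqkwxp"  ["p" ++ B.tag]
30. n0.mk = 5  [c.fin + 10]
31. n0.idx = 4  [c.fin + 9]

15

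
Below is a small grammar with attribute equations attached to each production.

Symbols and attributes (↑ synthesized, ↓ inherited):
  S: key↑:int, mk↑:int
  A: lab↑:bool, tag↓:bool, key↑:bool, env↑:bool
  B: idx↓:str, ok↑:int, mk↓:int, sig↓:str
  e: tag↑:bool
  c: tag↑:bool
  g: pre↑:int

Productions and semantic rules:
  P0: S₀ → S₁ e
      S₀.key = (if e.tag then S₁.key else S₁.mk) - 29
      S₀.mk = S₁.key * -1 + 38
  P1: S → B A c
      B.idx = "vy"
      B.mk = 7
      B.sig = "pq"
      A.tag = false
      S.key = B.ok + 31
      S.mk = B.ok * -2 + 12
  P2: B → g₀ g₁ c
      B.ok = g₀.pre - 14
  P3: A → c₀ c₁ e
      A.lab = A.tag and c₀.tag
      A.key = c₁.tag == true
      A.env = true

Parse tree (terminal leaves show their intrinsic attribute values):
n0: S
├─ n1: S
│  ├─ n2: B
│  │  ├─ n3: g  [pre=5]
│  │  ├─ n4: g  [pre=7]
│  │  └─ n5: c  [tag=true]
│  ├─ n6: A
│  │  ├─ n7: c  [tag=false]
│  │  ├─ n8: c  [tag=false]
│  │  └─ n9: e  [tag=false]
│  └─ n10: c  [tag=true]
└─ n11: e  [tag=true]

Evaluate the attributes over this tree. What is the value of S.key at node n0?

-7

1. n2.idx = "vy"  ["vy"]
2. n2.mk = 7  [7]
3. n2.sig = "pq"  ["pq"]
4. n3.pre = 5  [terminal]
5. n4.pre = 7  [terminal]
6. n5.tag = true  [terminal]
7. n2.ok = -9  [g₀.pre - 14]
8. n6.tag = false  [false]
9. n7.tag = false  [terminal]
10. n8.tag = false  [terminal]
11. n9.tag = false  [terminal]
12. n6.lab = false  [A.tag and c₀.tag]
13. n6.key = false  [c₁.tag == true]
14. n6.env = true  [true]
15. n10.tag = true  [terminal]
16. n1.key = 22  [B.ok + 31]
17. n1.mk = 30  [B.ok * -2 + 12]
18. n11.tag = true  [terminal]
19. n0.key = -7  [(if e.tag then S₁.key else S₁.mk) - 29]
20. n0.mk = 16  [S₁.key * -1 + 38]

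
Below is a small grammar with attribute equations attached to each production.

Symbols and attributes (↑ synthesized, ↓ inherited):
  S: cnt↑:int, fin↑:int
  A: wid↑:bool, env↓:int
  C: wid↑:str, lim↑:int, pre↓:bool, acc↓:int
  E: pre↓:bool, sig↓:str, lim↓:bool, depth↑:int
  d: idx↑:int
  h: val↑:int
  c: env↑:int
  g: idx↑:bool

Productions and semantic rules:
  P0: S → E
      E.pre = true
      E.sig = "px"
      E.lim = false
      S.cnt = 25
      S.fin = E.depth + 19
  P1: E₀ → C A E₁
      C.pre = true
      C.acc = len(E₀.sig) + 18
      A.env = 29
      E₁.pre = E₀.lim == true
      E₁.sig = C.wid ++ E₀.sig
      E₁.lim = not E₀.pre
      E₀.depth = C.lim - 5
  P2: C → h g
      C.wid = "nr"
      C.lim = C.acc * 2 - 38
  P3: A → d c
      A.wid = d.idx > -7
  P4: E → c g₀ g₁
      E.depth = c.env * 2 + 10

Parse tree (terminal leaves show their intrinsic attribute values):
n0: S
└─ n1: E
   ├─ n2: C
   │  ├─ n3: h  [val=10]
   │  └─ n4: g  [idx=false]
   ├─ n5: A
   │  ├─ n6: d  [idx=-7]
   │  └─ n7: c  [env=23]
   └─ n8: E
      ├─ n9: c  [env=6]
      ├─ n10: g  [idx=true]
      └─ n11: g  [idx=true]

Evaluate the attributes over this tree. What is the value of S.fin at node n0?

1. n1.pre = true  [true]
2. n1.sig = "px"  ["px"]
3. n1.lim = false  [false]
4. n2.pre = true  [true]
5. n2.acc = 20  [len(E₀.sig) + 18]
6. n3.val = 10  [terminal]
7. n4.idx = false  [terminal]
8. n2.wid = "nr"  ["nr"]
9. n2.lim = 2  [C.acc * 2 - 38]
10. n5.env = 29  [29]
11. n6.idx = -7  [terminal]
12. n7.env = 23  [terminal]
13. n5.wid = false  [d.idx > -7]
14. n8.pre = false  [E₀.lim == true]
15. n8.sig = "nrpx"  [C.wid ++ E₀.sig]
16. n8.lim = false  [not E₀.pre]
17. n9.env = 6  [terminal]
18. n10.idx = true  [terminal]
19. n11.idx = true  [terminal]
20. n8.depth = 22  [c.env * 2 + 10]
21. n1.depth = -3  [C.lim - 5]
22. n0.cnt = 25  [25]
23. n0.fin = 16  [E.depth + 19]

16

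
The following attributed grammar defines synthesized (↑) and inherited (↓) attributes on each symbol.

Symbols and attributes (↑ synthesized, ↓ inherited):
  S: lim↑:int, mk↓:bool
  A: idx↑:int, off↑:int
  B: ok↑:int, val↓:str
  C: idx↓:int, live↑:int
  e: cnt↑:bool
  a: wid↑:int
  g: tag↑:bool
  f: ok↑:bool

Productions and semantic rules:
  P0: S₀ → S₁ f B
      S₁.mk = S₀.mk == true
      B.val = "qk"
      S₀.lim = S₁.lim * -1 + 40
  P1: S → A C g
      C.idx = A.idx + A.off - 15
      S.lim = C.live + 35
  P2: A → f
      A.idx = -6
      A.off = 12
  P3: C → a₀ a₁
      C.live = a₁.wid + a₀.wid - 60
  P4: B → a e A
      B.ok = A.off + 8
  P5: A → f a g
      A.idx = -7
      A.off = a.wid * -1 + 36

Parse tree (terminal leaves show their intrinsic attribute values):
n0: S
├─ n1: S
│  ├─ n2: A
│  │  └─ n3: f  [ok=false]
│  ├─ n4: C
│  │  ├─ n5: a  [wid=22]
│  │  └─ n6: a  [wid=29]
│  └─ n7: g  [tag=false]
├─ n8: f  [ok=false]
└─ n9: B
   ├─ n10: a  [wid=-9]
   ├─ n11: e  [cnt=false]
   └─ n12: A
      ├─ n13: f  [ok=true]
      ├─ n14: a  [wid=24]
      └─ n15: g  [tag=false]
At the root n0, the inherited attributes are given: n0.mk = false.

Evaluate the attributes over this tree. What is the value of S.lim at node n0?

1. n0.mk = false  [given at root]
2. n1.mk = false  [S₀.mk == true]
3. n3.ok = false  [terminal]
4. n2.idx = -6  [-6]
5. n2.off = 12  [12]
6. n4.idx = -9  [A.idx + A.off - 15]
7. n5.wid = 22  [terminal]
8. n6.wid = 29  [terminal]
9. n4.live = -9  [a₁.wid + a₀.wid - 60]
10. n7.tag = false  [terminal]
11. n1.lim = 26  [C.live + 35]
12. n8.ok = false  [terminal]
13. n9.val = "qk"  ["qk"]
14. n10.wid = -9  [terminal]
15. n11.cnt = false  [terminal]
16. n13.ok = true  [terminal]
17. n14.wid = 24  [terminal]
18. n15.tag = false  [terminal]
19. n12.idx = -7  [-7]
20. n12.off = 12  [a.wid * -1 + 36]
21. n9.ok = 20  [A.off + 8]
22. n0.lim = 14  [S₁.lim * -1 + 40]

14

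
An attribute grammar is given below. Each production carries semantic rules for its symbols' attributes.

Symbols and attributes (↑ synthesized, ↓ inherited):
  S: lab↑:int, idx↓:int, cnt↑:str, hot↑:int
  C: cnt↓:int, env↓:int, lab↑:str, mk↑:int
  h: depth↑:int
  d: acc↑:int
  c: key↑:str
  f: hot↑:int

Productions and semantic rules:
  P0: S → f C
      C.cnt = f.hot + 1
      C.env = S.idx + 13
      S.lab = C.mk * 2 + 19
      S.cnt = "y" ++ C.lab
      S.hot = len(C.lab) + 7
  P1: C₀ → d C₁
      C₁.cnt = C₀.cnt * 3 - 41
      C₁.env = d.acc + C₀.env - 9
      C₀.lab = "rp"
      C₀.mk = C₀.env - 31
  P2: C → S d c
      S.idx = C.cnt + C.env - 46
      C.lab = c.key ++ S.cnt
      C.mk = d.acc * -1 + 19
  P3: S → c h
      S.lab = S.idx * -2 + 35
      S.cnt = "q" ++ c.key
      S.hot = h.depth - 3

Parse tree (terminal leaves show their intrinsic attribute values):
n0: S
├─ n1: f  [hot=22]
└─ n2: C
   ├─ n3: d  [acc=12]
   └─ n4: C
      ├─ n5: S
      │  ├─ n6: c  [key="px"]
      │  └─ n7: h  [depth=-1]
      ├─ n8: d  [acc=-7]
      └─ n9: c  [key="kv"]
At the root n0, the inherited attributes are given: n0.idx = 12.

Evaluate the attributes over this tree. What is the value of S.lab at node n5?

15

1. n0.idx = 12  [given at root]
2. n1.hot = 22  [terminal]
3. n2.cnt = 23  [f.hot + 1]
4. n2.env = 25  [S.idx + 13]
5. n3.acc = 12  [terminal]
6. n4.cnt = 28  [C₀.cnt * 3 - 41]
7. n4.env = 28  [d.acc + C₀.env - 9]
8. n5.idx = 10  [C.cnt + C.env - 46]
9. n6.key = "px"  [terminal]
10. n7.depth = -1  [terminal]
11. n5.lab = 15  [S.idx * -2 + 35]
12. n5.cnt = "qpx"  ["q" ++ c.key]
13. n5.hot = -4  [h.depth - 3]
14. n8.acc = -7  [terminal]
15. n9.key = "kv"  [terminal]
16. n4.lab = "kvqpx"  [c.key ++ S.cnt]
17. n4.mk = 26  [d.acc * -1 + 19]
18. n2.lab = "rp"  ["rp"]
19. n2.mk = -6  [C₀.env - 31]
20. n0.lab = 7  [C.mk * 2 + 19]
21. n0.cnt = "yrp"  ["y" ++ C.lab]
22. n0.hot = 9  [len(C.lab) + 7]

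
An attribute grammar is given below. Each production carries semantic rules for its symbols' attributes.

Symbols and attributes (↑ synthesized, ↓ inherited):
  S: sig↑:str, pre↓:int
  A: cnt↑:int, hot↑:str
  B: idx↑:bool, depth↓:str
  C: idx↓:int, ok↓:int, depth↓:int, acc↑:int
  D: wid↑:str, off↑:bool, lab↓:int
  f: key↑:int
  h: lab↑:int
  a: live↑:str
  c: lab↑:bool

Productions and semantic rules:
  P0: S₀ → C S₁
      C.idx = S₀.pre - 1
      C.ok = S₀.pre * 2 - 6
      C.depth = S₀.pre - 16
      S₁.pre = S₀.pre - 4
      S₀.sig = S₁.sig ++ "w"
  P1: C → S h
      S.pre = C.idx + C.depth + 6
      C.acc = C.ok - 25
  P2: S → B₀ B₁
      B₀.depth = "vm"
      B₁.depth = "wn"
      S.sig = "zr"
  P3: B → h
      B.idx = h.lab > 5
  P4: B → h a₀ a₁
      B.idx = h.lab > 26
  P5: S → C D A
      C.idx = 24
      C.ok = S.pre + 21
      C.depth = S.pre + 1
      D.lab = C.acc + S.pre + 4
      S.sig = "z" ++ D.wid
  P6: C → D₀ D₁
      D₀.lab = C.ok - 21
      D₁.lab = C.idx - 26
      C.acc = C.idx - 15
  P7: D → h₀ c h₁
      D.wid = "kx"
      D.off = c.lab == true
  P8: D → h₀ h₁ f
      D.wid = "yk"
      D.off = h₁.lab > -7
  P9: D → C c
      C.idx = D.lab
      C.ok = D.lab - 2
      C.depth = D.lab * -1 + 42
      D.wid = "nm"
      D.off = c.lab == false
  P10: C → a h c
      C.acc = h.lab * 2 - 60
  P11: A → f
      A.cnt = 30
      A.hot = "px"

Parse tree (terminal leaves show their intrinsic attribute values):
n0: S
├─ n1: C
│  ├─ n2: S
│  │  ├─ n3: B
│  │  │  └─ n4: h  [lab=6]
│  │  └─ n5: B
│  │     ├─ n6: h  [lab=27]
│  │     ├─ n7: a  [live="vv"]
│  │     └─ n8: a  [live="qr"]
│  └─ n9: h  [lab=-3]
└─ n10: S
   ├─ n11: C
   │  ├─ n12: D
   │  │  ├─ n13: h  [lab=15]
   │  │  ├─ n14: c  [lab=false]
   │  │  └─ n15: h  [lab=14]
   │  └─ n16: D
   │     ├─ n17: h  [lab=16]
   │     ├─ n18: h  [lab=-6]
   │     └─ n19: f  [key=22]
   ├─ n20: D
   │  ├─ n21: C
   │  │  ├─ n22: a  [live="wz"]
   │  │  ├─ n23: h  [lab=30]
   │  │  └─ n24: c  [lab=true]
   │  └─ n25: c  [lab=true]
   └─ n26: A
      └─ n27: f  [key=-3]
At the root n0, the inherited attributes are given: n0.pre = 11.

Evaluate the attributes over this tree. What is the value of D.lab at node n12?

1. n0.pre = 11  [given at root]
2. n1.idx = 10  [S₀.pre - 1]
3. n1.ok = 16  [S₀.pre * 2 - 6]
4. n1.depth = -5  [S₀.pre - 16]
5. n2.pre = 11  [C.idx + C.depth + 6]
6. n3.depth = "vm"  ["vm"]
7. n4.lab = 6  [terminal]
8. n3.idx = true  [h.lab > 5]
9. n5.depth = "wn"  ["wn"]
10. n6.lab = 27  [terminal]
11. n7.live = "vv"  [terminal]
12. n8.live = "qr"  [terminal]
13. n5.idx = true  [h.lab > 26]
14. n2.sig = "zr"  ["zr"]
15. n9.lab = -3  [terminal]
16. n1.acc = -9  [C.ok - 25]
17. n10.pre = 7  [S₀.pre - 4]
18. n11.idx = 24  [24]
19. n11.ok = 28  [S.pre + 21]
20. n11.depth = 8  [S.pre + 1]
21. n12.lab = 7  [C.ok - 21]
22. n13.lab = 15  [terminal]
23. n14.lab = false  [terminal]
24. n15.lab = 14  [terminal]
25. n12.wid = "kx"  ["kx"]
26. n12.off = false  [c.lab == true]
27. n16.lab = -2  [C.idx - 26]
28. n17.lab = 16  [terminal]
29. n18.lab = -6  [terminal]
30. n19.key = 22  [terminal]
31. n16.wid = "yk"  ["yk"]
32. n16.off = true  [h₁.lab > -7]
33. n11.acc = 9  [C.idx - 15]
34. n20.lab = 20  [C.acc + S.pre + 4]
35. n21.idx = 20  [D.lab]
36. n21.ok = 18  [D.lab - 2]
37. n21.depth = 22  [D.lab * -1 + 42]
38. n22.live = "wz"  [terminal]
39. n23.lab = 30  [terminal]
40. n24.lab = true  [terminal]
41. n21.acc = 0  [h.lab * 2 - 60]
42. n25.lab = true  [terminal]
43. n20.wid = "nm"  ["nm"]
44. n20.off = false  [c.lab == false]
45. n27.key = -3  [terminal]
46. n26.cnt = 30  [30]
47. n26.hot = "px"  ["px"]
48. n10.sig = "znm"  ["z" ++ D.wid]
49. n0.sig = "znmw"  [S₁.sig ++ "w"]

7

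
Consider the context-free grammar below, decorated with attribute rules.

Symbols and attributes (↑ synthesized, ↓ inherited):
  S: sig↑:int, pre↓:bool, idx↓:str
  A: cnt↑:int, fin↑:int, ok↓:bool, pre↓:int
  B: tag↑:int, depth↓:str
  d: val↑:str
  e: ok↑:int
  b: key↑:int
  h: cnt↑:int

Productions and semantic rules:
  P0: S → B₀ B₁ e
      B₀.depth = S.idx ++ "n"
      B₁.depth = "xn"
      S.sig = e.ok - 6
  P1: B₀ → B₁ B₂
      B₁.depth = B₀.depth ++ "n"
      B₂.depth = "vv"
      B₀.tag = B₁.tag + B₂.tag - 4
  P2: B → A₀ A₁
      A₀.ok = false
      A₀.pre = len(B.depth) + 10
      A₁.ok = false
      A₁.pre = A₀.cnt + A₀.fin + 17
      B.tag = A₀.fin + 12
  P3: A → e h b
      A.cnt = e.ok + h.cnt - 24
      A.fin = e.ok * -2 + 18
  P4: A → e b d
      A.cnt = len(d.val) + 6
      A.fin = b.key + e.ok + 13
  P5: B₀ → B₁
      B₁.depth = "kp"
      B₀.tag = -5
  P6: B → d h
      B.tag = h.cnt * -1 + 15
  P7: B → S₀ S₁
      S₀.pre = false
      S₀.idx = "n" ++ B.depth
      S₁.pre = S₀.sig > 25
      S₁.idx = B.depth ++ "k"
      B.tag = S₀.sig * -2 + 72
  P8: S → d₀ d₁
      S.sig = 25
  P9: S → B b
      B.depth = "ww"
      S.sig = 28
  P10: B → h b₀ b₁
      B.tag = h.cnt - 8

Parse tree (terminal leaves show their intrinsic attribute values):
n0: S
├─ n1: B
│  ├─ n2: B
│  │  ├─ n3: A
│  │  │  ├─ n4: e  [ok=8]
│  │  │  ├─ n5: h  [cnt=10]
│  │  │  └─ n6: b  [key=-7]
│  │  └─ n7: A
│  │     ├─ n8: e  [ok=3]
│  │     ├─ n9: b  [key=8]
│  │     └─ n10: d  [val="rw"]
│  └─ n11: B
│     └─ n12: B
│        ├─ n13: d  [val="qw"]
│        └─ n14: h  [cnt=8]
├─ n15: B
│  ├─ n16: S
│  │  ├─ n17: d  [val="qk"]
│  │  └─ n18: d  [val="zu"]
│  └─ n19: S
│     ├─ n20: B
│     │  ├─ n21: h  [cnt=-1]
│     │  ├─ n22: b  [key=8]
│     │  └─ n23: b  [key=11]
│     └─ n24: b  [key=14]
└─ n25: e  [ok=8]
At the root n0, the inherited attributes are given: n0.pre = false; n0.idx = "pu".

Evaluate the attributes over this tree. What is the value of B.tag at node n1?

5

1. n0.pre = false  [given at root]
2. n0.idx = "pu"  [given at root]
3. n1.depth = "pun"  [S.idx ++ "n"]
4. n2.depth = "punn"  [B₀.depth ++ "n"]
5. n3.ok = false  [false]
6. n3.pre = 14  [len(B.depth) + 10]
7. n4.ok = 8  [terminal]
8. n5.cnt = 10  [terminal]
9. n6.key = -7  [terminal]
10. n3.cnt = -6  [e.ok + h.cnt - 24]
11. n3.fin = 2  [e.ok * -2 + 18]
12. n7.ok = false  [false]
13. n7.pre = 13  [A₀.cnt + A₀.fin + 17]
14. n8.ok = 3  [terminal]
15. n9.key = 8  [terminal]
16. n10.val = "rw"  [terminal]
17. n7.cnt = 8  [len(d.val) + 6]
18. n7.fin = 24  [b.key + e.ok + 13]
19. n2.tag = 14  [A₀.fin + 12]
20. n11.depth = "vv"  ["vv"]
21. n12.depth = "kp"  ["kp"]
22. n13.val = "qw"  [terminal]
23. n14.cnt = 8  [terminal]
24. n12.tag = 7  [h.cnt * -1 + 15]
25. n11.tag = -5  [-5]
26. n1.tag = 5  [B₁.tag + B₂.tag - 4]
27. n15.depth = "xn"  ["xn"]
28. n16.pre = false  [false]
29. n16.idx = "nxn"  ["n" ++ B.depth]
30. n17.val = "qk"  [terminal]
31. n18.val = "zu"  [terminal]
32. n16.sig = 25  [25]
33. n19.pre = false  [S₀.sig > 25]
34. n19.idx = "xnk"  [B.depth ++ "k"]
35. n20.depth = "ww"  ["ww"]
36. n21.cnt = -1  [terminal]
37. n22.key = 8  [terminal]
38. n23.key = 11  [terminal]
39. n20.tag = -9  [h.cnt - 8]
40. n24.key = 14  [terminal]
41. n19.sig = 28  [28]
42. n15.tag = 22  [S₀.sig * -2 + 72]
43. n25.ok = 8  [terminal]
44. n0.sig = 2  [e.ok - 6]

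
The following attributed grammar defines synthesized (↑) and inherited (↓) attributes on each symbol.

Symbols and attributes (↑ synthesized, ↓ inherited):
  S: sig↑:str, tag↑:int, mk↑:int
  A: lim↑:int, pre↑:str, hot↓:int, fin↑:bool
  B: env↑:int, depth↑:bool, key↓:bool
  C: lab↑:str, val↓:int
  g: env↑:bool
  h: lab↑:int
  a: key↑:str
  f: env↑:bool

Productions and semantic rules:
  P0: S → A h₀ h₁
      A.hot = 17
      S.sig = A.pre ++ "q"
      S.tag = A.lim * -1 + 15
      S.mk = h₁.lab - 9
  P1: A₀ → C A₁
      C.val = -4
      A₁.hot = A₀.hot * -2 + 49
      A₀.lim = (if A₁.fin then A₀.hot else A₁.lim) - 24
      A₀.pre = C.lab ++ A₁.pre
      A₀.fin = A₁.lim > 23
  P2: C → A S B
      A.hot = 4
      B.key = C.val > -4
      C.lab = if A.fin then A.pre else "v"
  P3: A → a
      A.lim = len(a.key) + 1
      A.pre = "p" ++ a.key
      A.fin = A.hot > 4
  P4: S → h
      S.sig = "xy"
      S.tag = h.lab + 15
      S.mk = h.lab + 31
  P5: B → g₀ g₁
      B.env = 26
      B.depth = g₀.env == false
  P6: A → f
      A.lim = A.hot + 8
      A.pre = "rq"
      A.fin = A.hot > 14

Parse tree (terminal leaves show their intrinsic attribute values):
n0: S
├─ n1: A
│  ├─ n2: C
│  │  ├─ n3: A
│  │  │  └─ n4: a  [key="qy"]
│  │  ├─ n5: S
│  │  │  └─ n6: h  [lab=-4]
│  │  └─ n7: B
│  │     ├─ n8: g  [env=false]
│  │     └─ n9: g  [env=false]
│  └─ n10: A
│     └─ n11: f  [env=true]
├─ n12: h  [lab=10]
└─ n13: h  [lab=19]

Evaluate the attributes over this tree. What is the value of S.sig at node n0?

1. n1.hot = 17  [17]
2. n2.val = -4  [-4]
3. n3.hot = 4  [4]
4. n4.key = "qy"  [terminal]
5. n3.lim = 3  [len(a.key) + 1]
6. n3.pre = "pqy"  ["p" ++ a.key]
7. n3.fin = false  [A.hot > 4]
8. n6.lab = -4  [terminal]
9. n5.sig = "xy"  ["xy"]
10. n5.tag = 11  [h.lab + 15]
11. n5.mk = 27  [h.lab + 31]
12. n7.key = false  [C.val > -4]
13. n8.env = false  [terminal]
14. n9.env = false  [terminal]
15. n7.env = 26  [26]
16. n7.depth = true  [g₀.env == false]
17. n2.lab = "v"  [if A.fin then A.pre else "v"]
18. n10.hot = 15  [A₀.hot * -2 + 49]
19. n11.env = true  [terminal]
20. n10.lim = 23  [A.hot + 8]
21. n10.pre = "rq"  ["rq"]
22. n10.fin = true  [A.hot > 14]
23. n1.lim = -7  [(if A₁.fin then A₀.hot else A₁.lim) - 24]
24. n1.pre = "vrq"  [C.lab ++ A₁.pre]
25. n1.fin = false  [A₁.lim > 23]
26. n12.lab = 10  [terminal]
27. n13.lab = 19  [terminal]
28. n0.sig = "vrqq"  [A.pre ++ "q"]
29. n0.tag = 22  [A.lim * -1 + 15]
30. n0.mk = 10  [h₁.lab - 9]

"vrqq"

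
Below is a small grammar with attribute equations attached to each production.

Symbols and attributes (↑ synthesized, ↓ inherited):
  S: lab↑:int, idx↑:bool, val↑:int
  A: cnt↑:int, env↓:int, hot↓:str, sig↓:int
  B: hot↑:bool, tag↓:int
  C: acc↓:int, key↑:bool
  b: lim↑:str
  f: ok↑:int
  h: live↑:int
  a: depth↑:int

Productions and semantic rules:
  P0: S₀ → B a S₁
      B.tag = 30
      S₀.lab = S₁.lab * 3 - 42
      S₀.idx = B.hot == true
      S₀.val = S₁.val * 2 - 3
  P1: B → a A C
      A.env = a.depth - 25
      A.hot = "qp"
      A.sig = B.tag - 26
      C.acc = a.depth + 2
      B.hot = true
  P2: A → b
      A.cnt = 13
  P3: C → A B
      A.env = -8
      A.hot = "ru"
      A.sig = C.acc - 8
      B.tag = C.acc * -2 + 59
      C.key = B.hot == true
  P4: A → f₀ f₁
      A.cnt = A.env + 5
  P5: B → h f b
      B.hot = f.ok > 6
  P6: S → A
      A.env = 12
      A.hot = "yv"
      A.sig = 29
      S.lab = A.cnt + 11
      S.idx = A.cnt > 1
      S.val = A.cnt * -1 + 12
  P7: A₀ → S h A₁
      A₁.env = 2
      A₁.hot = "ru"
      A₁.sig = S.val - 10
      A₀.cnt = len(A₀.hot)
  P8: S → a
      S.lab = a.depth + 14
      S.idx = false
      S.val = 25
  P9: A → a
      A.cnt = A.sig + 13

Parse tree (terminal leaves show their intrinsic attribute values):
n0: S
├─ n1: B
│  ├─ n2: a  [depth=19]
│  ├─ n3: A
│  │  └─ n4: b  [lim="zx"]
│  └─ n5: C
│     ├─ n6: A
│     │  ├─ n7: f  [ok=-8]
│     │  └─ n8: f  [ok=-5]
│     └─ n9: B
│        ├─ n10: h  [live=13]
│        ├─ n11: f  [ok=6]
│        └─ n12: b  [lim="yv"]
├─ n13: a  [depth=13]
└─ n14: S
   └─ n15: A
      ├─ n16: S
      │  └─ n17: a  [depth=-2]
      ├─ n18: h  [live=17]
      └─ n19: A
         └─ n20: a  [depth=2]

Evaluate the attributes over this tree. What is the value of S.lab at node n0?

-3

1. n1.tag = 30  [30]
2. n2.depth = 19  [terminal]
3. n3.env = -6  [a.depth - 25]
4. n3.hot = "qp"  ["qp"]
5. n3.sig = 4  [B.tag - 26]
6. n4.lim = "zx"  [terminal]
7. n3.cnt = 13  [13]
8. n5.acc = 21  [a.depth + 2]
9. n6.env = -8  [-8]
10. n6.hot = "ru"  ["ru"]
11. n6.sig = 13  [C.acc - 8]
12. n7.ok = -8  [terminal]
13. n8.ok = -5  [terminal]
14. n6.cnt = -3  [A.env + 5]
15. n9.tag = 17  [C.acc * -2 + 59]
16. n10.live = 13  [terminal]
17. n11.ok = 6  [terminal]
18. n12.lim = "yv"  [terminal]
19. n9.hot = false  [f.ok > 6]
20. n5.key = false  [B.hot == true]
21. n1.hot = true  [true]
22. n13.depth = 13  [terminal]
23. n15.env = 12  [12]
24. n15.hot = "yv"  ["yv"]
25. n15.sig = 29  [29]
26. n17.depth = -2  [terminal]
27. n16.lab = 12  [a.depth + 14]
28. n16.idx = false  [false]
29. n16.val = 25  [25]
30. n18.live = 17  [terminal]
31. n19.env = 2  [2]
32. n19.hot = "ru"  ["ru"]
33. n19.sig = 15  [S.val - 10]
34. n20.depth = 2  [terminal]
35. n19.cnt = 28  [A.sig + 13]
36. n15.cnt = 2  [len(A₀.hot)]
37. n14.lab = 13  [A.cnt + 11]
38. n14.idx = true  [A.cnt > 1]
39. n14.val = 10  [A.cnt * -1 + 12]
40. n0.lab = -3  [S₁.lab * 3 - 42]
41. n0.idx = true  [B.hot == true]
42. n0.val = 17  [S₁.val * 2 - 3]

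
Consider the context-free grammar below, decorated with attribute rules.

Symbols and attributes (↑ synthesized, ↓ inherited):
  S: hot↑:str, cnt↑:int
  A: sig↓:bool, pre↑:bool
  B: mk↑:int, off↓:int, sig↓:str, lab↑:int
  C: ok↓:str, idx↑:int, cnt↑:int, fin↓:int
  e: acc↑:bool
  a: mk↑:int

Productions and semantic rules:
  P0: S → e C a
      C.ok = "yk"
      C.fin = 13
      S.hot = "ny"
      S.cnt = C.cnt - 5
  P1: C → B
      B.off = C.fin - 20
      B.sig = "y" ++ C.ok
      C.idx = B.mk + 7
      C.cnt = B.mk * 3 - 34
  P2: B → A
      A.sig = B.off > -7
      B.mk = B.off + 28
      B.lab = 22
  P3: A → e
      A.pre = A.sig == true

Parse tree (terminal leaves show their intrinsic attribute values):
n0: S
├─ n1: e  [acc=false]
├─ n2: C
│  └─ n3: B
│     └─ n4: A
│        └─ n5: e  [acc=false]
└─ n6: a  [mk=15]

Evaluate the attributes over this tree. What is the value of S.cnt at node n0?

24

1. n1.acc = false  [terminal]
2. n2.ok = "yk"  ["yk"]
3. n2.fin = 13  [13]
4. n3.off = -7  [C.fin - 20]
5. n3.sig = "yyk"  ["y" ++ C.ok]
6. n4.sig = false  [B.off > -7]
7. n5.acc = false  [terminal]
8. n4.pre = false  [A.sig == true]
9. n3.mk = 21  [B.off + 28]
10. n3.lab = 22  [22]
11. n2.idx = 28  [B.mk + 7]
12. n2.cnt = 29  [B.mk * 3 - 34]
13. n6.mk = 15  [terminal]
14. n0.hot = "ny"  ["ny"]
15. n0.cnt = 24  [C.cnt - 5]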